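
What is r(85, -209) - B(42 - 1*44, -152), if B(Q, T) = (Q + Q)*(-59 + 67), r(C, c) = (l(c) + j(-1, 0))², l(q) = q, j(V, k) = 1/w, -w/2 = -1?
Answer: 174017/4 ≈ 43504.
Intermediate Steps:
w = 2 (w = -2*(-1) = 2)
j(V, k) = ½ (j(V, k) = 1/2 = ½)
r(C, c) = (½ + c)² (r(C, c) = (c + ½)² = (½ + c)²)
B(Q, T) = 16*Q (B(Q, T) = (2*Q)*8 = 16*Q)
r(85, -209) - B(42 - 1*44, -152) = (1 + 2*(-209))²/4 - 16*(42 - 1*44) = (1 - 418)²/4 - 16*(42 - 44) = (¼)*(-417)² - 16*(-2) = (¼)*173889 - 1*(-32) = 173889/4 + 32 = 174017/4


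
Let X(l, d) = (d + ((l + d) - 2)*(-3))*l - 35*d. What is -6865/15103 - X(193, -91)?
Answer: 795053/11 ≈ 72278.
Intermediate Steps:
X(l, d) = -35*d + l*(6 - 3*l - 2*d) (X(l, d) = (d + ((d + l) - 2)*(-3))*l - 35*d = (d + (-2 + d + l)*(-3))*l - 35*d = (d + (6 - 3*d - 3*l))*l - 35*d = (6 - 3*l - 2*d)*l - 35*d = l*(6 - 3*l - 2*d) - 35*d = -35*d + l*(6 - 3*l - 2*d))
-6865/15103 - X(193, -91) = -6865/15103 - (-35*(-91) - 3*193² + 6*193 - 2*(-91)*193) = -6865*1/15103 - (3185 - 3*37249 + 1158 + 35126) = -5/11 - (3185 - 111747 + 1158 + 35126) = -5/11 - 1*(-72278) = -5/11 + 72278 = 795053/11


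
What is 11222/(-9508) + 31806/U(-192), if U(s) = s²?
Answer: -1545505/4868096 ≈ -0.31748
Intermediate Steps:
11222/(-9508) + 31806/U(-192) = 11222/(-9508) + 31806/((-192)²) = 11222*(-1/9508) + 31806/36864 = -5611/4754 + 31806*(1/36864) = -5611/4754 + 1767/2048 = -1545505/4868096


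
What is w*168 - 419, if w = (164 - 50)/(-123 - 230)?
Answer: -167059/353 ≈ -473.25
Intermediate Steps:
w = -114/353 (w = 114/(-353) = 114*(-1/353) = -114/353 ≈ -0.32295)
w*168 - 419 = -114/353*168 - 419 = -19152/353 - 419 = -167059/353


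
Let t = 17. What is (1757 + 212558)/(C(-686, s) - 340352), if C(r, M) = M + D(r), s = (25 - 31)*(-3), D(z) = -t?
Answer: -214315/340351 ≈ -0.62969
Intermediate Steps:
D(z) = -17 (D(z) = -1*17 = -17)
s = 18 (s = -6*(-3) = 18)
C(r, M) = -17 + M (C(r, M) = M - 17 = -17 + M)
(1757 + 212558)/(C(-686, s) - 340352) = (1757 + 212558)/((-17 + 18) - 340352) = 214315/(1 - 340352) = 214315/(-340351) = 214315*(-1/340351) = -214315/340351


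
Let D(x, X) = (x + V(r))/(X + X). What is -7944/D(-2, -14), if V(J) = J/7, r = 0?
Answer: -111216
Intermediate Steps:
V(J) = J/7 (V(J) = J*(1/7) = J/7)
D(x, X) = x/(2*X) (D(x, X) = (x + (1/7)*0)/(X + X) = (x + 0)/((2*X)) = x*(1/(2*X)) = x/(2*X))
-7944/D(-2, -14) = -7944/((1/2)*(-2)/(-14)) = -7944/((1/2)*(-2)*(-1/14)) = -7944/1/14 = -7944*14 = -111216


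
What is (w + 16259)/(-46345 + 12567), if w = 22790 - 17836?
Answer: -21213/33778 ≈ -0.62801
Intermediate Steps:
w = 4954
(w + 16259)/(-46345 + 12567) = (4954 + 16259)/(-46345 + 12567) = 21213/(-33778) = 21213*(-1/33778) = -21213/33778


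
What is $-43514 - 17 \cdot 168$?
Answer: $-46370$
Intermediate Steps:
$-43514 - 17 \cdot 168 = -43514 - 2856 = -46370$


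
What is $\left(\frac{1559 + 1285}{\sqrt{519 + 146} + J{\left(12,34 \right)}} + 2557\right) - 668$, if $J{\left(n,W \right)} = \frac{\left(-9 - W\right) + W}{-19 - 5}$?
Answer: $\frac{80310583}{42551} + \frac{182016 \sqrt{665}}{42551} \approx 1997.7$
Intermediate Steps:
$J{\left(n,W \right)} = \frac{3}{8}$ ($J{\left(n,W \right)} = - \frac{9}{-24} = \left(-9\right) \left(- \frac{1}{24}\right) = \frac{3}{8}$)
$\left(\frac{1559 + 1285}{\sqrt{519 + 146} + J{\left(12,34 \right)}} + 2557\right) - 668 = \left(\frac{1559 + 1285}{\sqrt{519 + 146} + \frac{3}{8}} + 2557\right) - 668 = \left(\frac{2844}{\sqrt{665} + \frac{3}{8}} + 2557\right) - 668 = \left(\frac{2844}{\frac{3}{8} + \sqrt{665}} + 2557\right) - 668 = \left(2557 + \frac{2844}{\frac{3}{8} + \sqrt{665}}\right) - 668 = 1889 + \frac{2844}{\frac{3}{8} + \sqrt{665}}$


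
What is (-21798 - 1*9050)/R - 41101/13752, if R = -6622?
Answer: 76025437/45532872 ≈ 1.6697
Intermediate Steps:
(-21798 - 1*9050)/R - 41101/13752 = (-21798 - 1*9050)/(-6622) - 41101/13752 = (-21798 - 9050)*(-1/6622) - 41101*1/13752 = -30848*(-1/6622) - 41101/13752 = 15424/3311 - 41101/13752 = 76025437/45532872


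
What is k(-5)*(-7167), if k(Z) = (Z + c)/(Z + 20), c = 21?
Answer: -38224/5 ≈ -7644.8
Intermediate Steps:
k(Z) = (21 + Z)/(20 + Z) (k(Z) = (Z + 21)/(Z + 20) = (21 + Z)/(20 + Z))
k(-5)*(-7167) = ((21 - 5)/(20 - 5))*(-7167) = (16/15)*(-7167) = -38224/5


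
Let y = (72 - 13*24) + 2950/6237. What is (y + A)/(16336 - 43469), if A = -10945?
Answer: 69757895/169228521 ≈ 0.41221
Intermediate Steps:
y = -1493930/6237 (y = (72 - 312) + 2950*(1/6237) = -240 + 2950/6237 = -1493930/6237 ≈ -239.53)
(y + A)/(16336 - 43469) = (-1493930/6237 - 10945)/(16336 - 43469) = -69757895/6237/(-27133) = -69757895/6237*(-1/27133) = 69757895/169228521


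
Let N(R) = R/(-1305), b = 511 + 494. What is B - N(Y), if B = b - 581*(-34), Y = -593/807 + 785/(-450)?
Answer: 655860823927/31594050 ≈ 20759.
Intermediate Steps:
b = 1005
Y = -60023/24210 (Y = -593*1/807 + 785*(-1/450) = -593/807 - 157/90 = -60023/24210 ≈ -2.4793)
N(R) = -R/1305 (N(R) = R*(-1/1305) = -R/1305)
B = 20759 (B = 1005 - 581*(-34) = 1005 + 19754 = 20759)
B - N(Y) = 20759 - (-1)*(-60023)/(1305*24210) = 20759 - 1*60023/31594050 = 20759 - 60023/31594050 = 655860823927/31594050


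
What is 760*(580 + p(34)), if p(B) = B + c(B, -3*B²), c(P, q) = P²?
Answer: 1345200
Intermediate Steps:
p(B) = B + B²
760*(580 + p(34)) = 760*(580 + 34*(1 + 34)) = 760*(580 + 34*35) = 760*(580 + 1190) = 760*1770 = 1345200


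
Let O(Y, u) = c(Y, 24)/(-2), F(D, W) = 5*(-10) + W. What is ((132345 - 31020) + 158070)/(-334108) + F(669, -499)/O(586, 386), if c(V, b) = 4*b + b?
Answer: 6994233/835270 ≈ 8.3736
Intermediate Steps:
c(V, b) = 5*b
F(D, W) = -50 + W
O(Y, u) = -60 (O(Y, u) = (5*24)/(-2) = 120*(-1/2) = -60)
((132345 - 31020) + 158070)/(-334108) + F(669, -499)/O(586, 386) = ((132345 - 31020) + 158070)/(-334108) + (-50 - 499)/(-60) = (101325 + 158070)*(-1/334108) - 549*(-1/60) = 259395*(-1/334108) + 183/20 = -259395/334108 + 183/20 = 6994233/835270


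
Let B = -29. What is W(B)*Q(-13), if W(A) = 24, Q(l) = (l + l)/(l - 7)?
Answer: 156/5 ≈ 31.200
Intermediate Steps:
Q(l) = 2*l/(-7 + l) (Q(l) = (2*l)/(-7 + l) = 2*l/(-7 + l))
W(B)*Q(-13) = 24*(2*(-13)/(-7 - 13)) = 24*(2*(-13)/(-20)) = 24*(2*(-13)*(-1/20)) = 24*(13/10) = 156/5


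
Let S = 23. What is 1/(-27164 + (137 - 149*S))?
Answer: -1/30454 ≈ -3.2836e-5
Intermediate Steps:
1/(-27164 + (137 - 149*S)) = 1/(-27164 + (137 - 149*23)) = 1/(-27164 + (137 - 3427)) = 1/(-27164 - 3290) = 1/(-30454) = -1/30454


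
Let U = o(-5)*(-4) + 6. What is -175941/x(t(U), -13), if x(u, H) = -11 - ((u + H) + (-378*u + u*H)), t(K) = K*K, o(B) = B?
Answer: -175941/263642 ≈ -0.66735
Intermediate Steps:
U = 26 (U = -5*(-4) + 6 = 20 + 6 = 26)
t(K) = K²
x(u, H) = -11 - H + 377*u - H*u (x(u, H) = -11 - ((H + u) + (-378*u + H*u)) = -11 - (H - 377*u + H*u) = -11 + (-H + 377*u - H*u) = -11 - H + 377*u - H*u)
-175941/x(t(U), -13) = -175941/(-11 - 1*(-13) + 377*26² - 1*(-13)*26²) = -175941/(-11 + 13 + 377*676 - 1*(-13)*676) = -175941/(-11 + 13 + 254852 + 8788) = -175941/263642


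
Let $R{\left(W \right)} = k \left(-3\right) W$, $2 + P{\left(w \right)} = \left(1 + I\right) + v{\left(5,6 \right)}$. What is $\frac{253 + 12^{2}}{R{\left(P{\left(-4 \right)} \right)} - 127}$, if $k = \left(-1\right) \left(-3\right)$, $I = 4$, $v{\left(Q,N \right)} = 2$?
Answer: $- \frac{397}{172} \approx -2.3081$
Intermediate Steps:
$k = 3$
$P{\left(w \right)} = 5$ ($P{\left(w \right)} = -2 + \left(\left(1 + 4\right) + 2\right) = -2 + \left(5 + 2\right) = -2 + 7 = 5$)
$R{\left(W \right)} = - 9 W$ ($R{\left(W \right)} = 3 \left(-3\right) W = - 9 W$)
$\frac{253 + 12^{2}}{R{\left(P{\left(-4 \right)} \right)} - 127} = \frac{253 + 12^{2}}{\left(-9\right) 5 - 127} = \frac{253 + 144}{-45 - 127} = \frac{397}{-172} = 397 \left(- \frac{1}{172}\right) = - \frac{397}{172}$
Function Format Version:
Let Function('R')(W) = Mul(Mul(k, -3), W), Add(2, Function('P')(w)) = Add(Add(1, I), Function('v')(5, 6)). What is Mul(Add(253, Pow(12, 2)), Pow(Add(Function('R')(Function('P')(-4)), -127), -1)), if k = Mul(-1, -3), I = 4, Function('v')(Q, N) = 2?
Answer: Rational(-397, 172) ≈ -2.3081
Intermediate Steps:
k = 3
Function('P')(w) = 5 (Function('P')(w) = Add(-2, Add(Add(1, 4), 2)) = Add(-2, Add(5, 2)) = Add(-2, 7) = 5)
Function('R')(W) = Mul(-9, W) (Function('R')(W) = Mul(Mul(3, -3), W) = Mul(-9, W))
Mul(Add(253, Pow(12, 2)), Pow(Add(Function('R')(Function('P')(-4)), -127), -1)) = Mul(Add(253, Pow(12, 2)), Pow(Add(Mul(-9, 5), -127), -1)) = Mul(Add(253, 144), Pow(Add(-45, -127), -1)) = Mul(397, Pow(-172, -1)) = Mul(397, Rational(-1, 172)) = Rational(-397, 172)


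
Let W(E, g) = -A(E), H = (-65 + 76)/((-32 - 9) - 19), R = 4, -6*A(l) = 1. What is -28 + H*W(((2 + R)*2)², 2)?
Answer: -10091/360 ≈ -28.031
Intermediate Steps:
A(l) = -⅙ (A(l) = -⅙*1 = -⅙)
H = -11/60 (H = 11/(-41 - 19) = 11/(-60) = 11*(-1/60) = -11/60 ≈ -0.18333)
W(E, g) = ⅙ (W(E, g) = -1*(-⅙) = ⅙)
-28 + H*W(((2 + R)*2)², 2) = -28 - 11/60*⅙ = -28 - 11/360 = -10091/360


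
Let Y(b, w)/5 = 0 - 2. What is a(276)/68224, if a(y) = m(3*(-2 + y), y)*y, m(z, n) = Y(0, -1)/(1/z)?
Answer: -141795/4264 ≈ -33.254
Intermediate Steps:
Y(b, w) = -10 (Y(b, w) = 5*(0 - 2) = 5*(-2) = -10)
m(z, n) = -10*z
a(y) = y*(60 - 30*y) (a(y) = (-30*(-2 + y))*y = (-10*(-6 + 3*y))*y = (60 - 30*y)*y = y*(60 - 30*y))
a(276)/68224 = (30*276*(2 - 1*276))/68224 = (30*276*(2 - 276))*(1/68224) = (30*276*(-274))*(1/68224) = -2268720*1/68224 = -141795/4264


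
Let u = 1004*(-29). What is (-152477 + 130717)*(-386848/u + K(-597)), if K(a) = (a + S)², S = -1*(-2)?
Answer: -56076492389120/7279 ≈ -7.7039e+9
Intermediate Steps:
S = 2
u = -29116
K(a) = (2 + a)² (K(a) = (a + 2)² = (2 + a)²)
(-152477 + 130717)*(-386848/u + K(-597)) = (-152477 + 130717)*(-386848/(-29116) + (2 - 597)²) = -21760*(-386848*(-1/29116) + (-595)²) = -21760*(96712/7279 + 354025) = -21760*2577044687/7279 = -56076492389120/7279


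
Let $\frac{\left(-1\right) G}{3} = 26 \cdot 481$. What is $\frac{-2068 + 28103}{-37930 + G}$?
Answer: $- \frac{26035}{75448} \approx -0.34507$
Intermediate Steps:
$G = -37518$ ($G = - 3 \cdot 26 \cdot 481 = \left(-3\right) 12506 = -37518$)
$\frac{-2068 + 28103}{-37930 + G} = \frac{-2068 + 28103}{-37930 - 37518} = \frac{26035}{-75448} = 26035 \left(- \frac{1}{75448}\right) = - \frac{26035}{75448}$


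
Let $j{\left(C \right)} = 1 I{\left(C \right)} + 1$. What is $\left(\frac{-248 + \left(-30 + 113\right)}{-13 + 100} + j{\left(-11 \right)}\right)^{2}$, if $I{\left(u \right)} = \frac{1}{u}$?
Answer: $\frac{99225}{101761} \approx 0.97508$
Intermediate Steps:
$j{\left(C \right)} = 1 + \frac{1}{C}$ ($j{\left(C \right)} = 1 \frac{1}{C} + 1 = \frac{1}{C} + 1 = 1 + \frac{1}{C}$)
$\left(\frac{-248 + \left(-30 + 113\right)}{-13 + 100} + j{\left(-11 \right)}\right)^{2} = \left(\frac{-248 + \left(-30 + 113\right)}{-13 + 100} + \frac{1 - 11}{-11}\right)^{2} = \left(\frac{-248 + 83}{87} - - \frac{10}{11}\right)^{2} = \left(\left(-165\right) \frac{1}{87} + \frac{10}{11}\right)^{2} = \left(- \frac{55}{29} + \frac{10}{11}\right)^{2} = \left(- \frac{315}{319}\right)^{2} = \frac{99225}{101761}$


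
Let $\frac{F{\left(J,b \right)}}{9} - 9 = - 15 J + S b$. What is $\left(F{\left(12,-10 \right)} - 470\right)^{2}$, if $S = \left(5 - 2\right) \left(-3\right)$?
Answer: $1437601$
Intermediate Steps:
$S = -9$ ($S = 3 \left(-3\right) = -9$)
$F{\left(J,b \right)} = 81 - 135 J - 81 b$ ($F{\left(J,b \right)} = 81 + 9 \left(- 15 J - 9 b\right) = 81 - \left(81 b + 135 J\right) = 81 - 135 J - 81 b$)
$\left(F{\left(12,-10 \right)} - 470\right)^{2} = \left(\left(81 - 1620 - -810\right) - 470\right)^{2} = \left(\left(81 - 1620 + 810\right) - 470\right)^{2} = \left(-729 - 470\right)^{2} = \left(-1199\right)^{2} = 1437601$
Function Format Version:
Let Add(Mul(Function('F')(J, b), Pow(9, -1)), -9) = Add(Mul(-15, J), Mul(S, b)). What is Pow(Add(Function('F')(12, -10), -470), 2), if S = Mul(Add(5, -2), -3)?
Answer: 1437601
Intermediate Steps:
S = -9 (S = Mul(3, -3) = -9)
Function('F')(J, b) = Add(81, Mul(-135, J), Mul(-81, b)) (Function('F')(J, b) = Add(81, Mul(9, Add(Mul(-15, J), Mul(-9, b)))) = Add(81, Add(Mul(-135, J), Mul(-81, b))) = Add(81, Mul(-135, J), Mul(-81, b)))
Pow(Add(Function('F')(12, -10), -470), 2) = Pow(Add(Add(81, Mul(-135, 12), Mul(-81, -10)), -470), 2) = Pow(Add(Add(81, -1620, 810), -470), 2) = Pow(Add(-729, -470), 2) = Pow(-1199, 2) = 1437601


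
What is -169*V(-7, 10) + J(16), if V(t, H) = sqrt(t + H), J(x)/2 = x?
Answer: 32 - 169*sqrt(3) ≈ -260.72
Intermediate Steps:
J(x) = 2*x
V(t, H) = sqrt(H + t)
-169*V(-7, 10) + J(16) = -169*sqrt(10 - 7) + 2*16 = -169*sqrt(3) + 32 = 32 - 169*sqrt(3)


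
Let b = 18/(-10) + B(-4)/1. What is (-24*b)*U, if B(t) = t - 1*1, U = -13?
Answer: -10608/5 ≈ -2121.6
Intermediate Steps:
B(t) = -1 + t (B(t) = t - 1 = -1 + t)
b = -34/5 (b = 18/(-10) + (-1 - 4)/1 = 18*(-⅒) - 5*1 = -9/5 - 5 = -34/5 ≈ -6.8000)
(-24*b)*U = -24*(-34/5)*(-13) = (816/5)*(-13) = -10608/5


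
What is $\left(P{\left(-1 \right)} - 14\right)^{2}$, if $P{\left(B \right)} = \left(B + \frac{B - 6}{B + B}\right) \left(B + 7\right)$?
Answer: $1$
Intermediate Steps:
$P{\left(B \right)} = \left(7 + B\right) \left(B + \frac{-6 + B}{2 B}\right)$ ($P{\left(B \right)} = \left(B + \frac{-6 + B}{2 B}\right) \left(7 + B\right) = \left(7 + B\right) \left(B + \frac{-6 + B}{2 B}\right)$)
$\left(P{\left(-1 \right)} - 14\right)^{2} = \left(\left(\frac{1}{2} + \left(-1\right)^{2} - \frac{21}{-1} + \frac{15}{2} \left(-1\right)\right) - 14\right)^{2} = \left(\left(\frac{1}{2} + 1 - -21 - \frac{15}{2}\right) - 14\right)^{2} = \left(\left(\frac{1}{2} + 1 + 21 - \frac{15}{2}\right) - 14\right)^{2} = \left(15 - 14\right)^{2} = 1^{2} = 1$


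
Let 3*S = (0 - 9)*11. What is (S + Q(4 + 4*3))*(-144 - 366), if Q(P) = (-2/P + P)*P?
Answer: -112710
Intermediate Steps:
S = -33 (S = ((0 - 9)*11)/3 = (-9*11)/3 = (⅓)*(-99) = -33)
Q(P) = P*(P - 2/P) (Q(P) = (P - 2/P)*P = P*(P - 2/P))
(S + Q(4 + 4*3))*(-144 - 366) = (-33 + (-2 + (4 + 4*3)²))*(-144 - 366) = (-33 + (-2 + (4 + 12)²))*(-510) = (-33 + (-2 + 16²))*(-510) = (-33 + (-2 + 256))*(-510) = (-33 + 254)*(-510) = 221*(-510) = -112710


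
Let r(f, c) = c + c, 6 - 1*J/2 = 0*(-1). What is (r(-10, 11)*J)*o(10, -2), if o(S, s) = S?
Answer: 2640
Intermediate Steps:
J = 12 (J = 12 - 0*(-1) = 12 - 2*0 = 12 + 0 = 12)
r(f, c) = 2*c
(r(-10, 11)*J)*o(10, -2) = ((2*11)*12)*10 = (22*12)*10 = 264*10 = 2640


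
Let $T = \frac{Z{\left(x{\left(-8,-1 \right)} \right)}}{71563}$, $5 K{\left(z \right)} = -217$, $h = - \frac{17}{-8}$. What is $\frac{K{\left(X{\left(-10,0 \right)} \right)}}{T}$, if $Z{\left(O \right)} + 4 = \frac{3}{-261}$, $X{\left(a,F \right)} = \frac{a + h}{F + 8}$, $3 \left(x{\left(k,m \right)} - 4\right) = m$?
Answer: $\frac{1351037877}{1745} \approx 7.7423 \cdot 10^{5}$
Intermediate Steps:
$h = \frac{17}{8}$ ($h = \left(-17\right) \left(- \frac{1}{8}\right) = \frac{17}{8} \approx 2.125$)
$x{\left(k,m \right)} = 4 + \frac{m}{3}$
$X{\left(a,F \right)} = \frac{\frac{17}{8} + a}{8 + F}$ ($X{\left(a,F \right)} = \frac{a + \frac{17}{8}}{F + 8} = \frac{\frac{17}{8} + a}{8 + F}$)
$Z{\left(O \right)} = - \frac{349}{87}$ ($Z{\left(O \right)} = -4 + \frac{3}{-261} = -4 + 3 \left(- \frac{1}{261}\right) = -4 - \frac{1}{87} = - \frac{349}{87}$)
$K{\left(z \right)} = - \frac{217}{5}$ ($K{\left(z \right)} = \frac{1}{5} \left(-217\right) = - \frac{217}{5}$)
$T = - \frac{349}{6225981}$ ($T = - \frac{349}{87 \cdot 71563} = \left(- \frac{349}{87}\right) \frac{1}{71563} = - \frac{349}{6225981} \approx -5.6055 \cdot 10^{-5}$)
$\frac{K{\left(X{\left(-10,0 \right)} \right)}}{T} = - \frac{217}{5 \left(- \frac{349}{6225981}\right)} = \left(- \frac{217}{5}\right) \left(- \frac{6225981}{349}\right) = \frac{1351037877}{1745}$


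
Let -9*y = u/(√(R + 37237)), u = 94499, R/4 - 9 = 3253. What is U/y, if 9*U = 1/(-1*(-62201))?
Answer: -√50285/5877932299 ≈ -3.8150e-8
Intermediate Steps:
R = 13048 (R = 36 + 4*3253 = 36 + 13012 = 13048)
y = -94499*√50285/452565 (y = -94499/(9*(√(13048 + 37237))) = -94499/(9*(√50285)) = -94499*√50285/50285/9 = -94499*√50285/452565 ≈ -46.824)
U = 1/559809 (U = 1/(9*((-1*(-62201)))) = (⅑)/62201 = (⅑)*(1/62201) = 1/559809 ≈ 1.7863e-6)
U/y = 1/(559809*((-94499*√50285/452565))) = (-9*√50285/94499)/559809 = -√50285/5877932299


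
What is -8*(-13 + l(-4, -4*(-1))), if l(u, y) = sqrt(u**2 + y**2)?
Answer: 104 - 32*sqrt(2) ≈ 58.745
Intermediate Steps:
-8*(-13 + l(-4, -4*(-1))) = -8*(-13 + sqrt((-4)**2 + (-4*(-1))**2)) = -8*(-13 + sqrt(16 + 4**2)) = -8*(-13 + sqrt(16 + 16)) = -8*(-13 + sqrt(32)) = -8*(-13 + 4*sqrt(2)) = 104 - 32*sqrt(2)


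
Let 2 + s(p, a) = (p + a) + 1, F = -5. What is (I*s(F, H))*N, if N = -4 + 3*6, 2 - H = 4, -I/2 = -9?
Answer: -2016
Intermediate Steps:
I = 18 (I = -2*(-9) = 18)
H = -2 (H = 2 - 1*4 = 2 - 4 = -2)
s(p, a) = -1 + a + p (s(p, a) = -2 + ((p + a) + 1) = -2 + ((a + p) + 1) = -2 + (1 + a + p) = -1 + a + p)
N = 14 (N = -4 + 18 = 14)
(I*s(F, H))*N = (18*(-1 - 2 - 5))*14 = (18*(-8))*14 = -144*14 = -2016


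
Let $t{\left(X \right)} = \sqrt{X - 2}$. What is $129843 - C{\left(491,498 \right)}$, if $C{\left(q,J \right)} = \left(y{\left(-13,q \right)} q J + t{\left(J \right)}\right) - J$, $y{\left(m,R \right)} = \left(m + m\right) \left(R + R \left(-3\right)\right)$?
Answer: $-6242903235 - 4 \sqrt{31} \approx -6.2429 \cdot 10^{9}$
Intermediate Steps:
$y{\left(m,R \right)} = - 4 R m$ ($y{\left(m,R \right)} = 2 m \left(R - 3 R\right) = 2 m \left(- 2 R\right) = - 4 R m$)
$t{\left(X \right)} = \sqrt{-2 + X}$
$C{\left(q,J \right)} = \sqrt{-2 + J} - J + 52 J q^{2}$ ($C{\left(q,J \right)} = \left(\left(-4\right) q \left(-13\right) q J + \sqrt{-2 + J}\right) - J = \left(52 q q J + \sqrt{-2 + J}\right) - J = \left(52 q^{2} J + \sqrt{-2 + J}\right) - J = \left(52 J q^{2} + \sqrt{-2 + J}\right) - J = \left(\sqrt{-2 + J} + 52 J q^{2}\right) - J = \sqrt{-2 + J} - J + 52 J q^{2}$)
$129843 - C{\left(491,498 \right)} = 129843 - \left(\sqrt{-2 + 498} - 498 + 52 \cdot 498 \cdot 491^{2}\right) = 129843 - \left(\sqrt{496} - 498 + 52 \cdot 498 \cdot 241081\right) = 129843 - \left(4 \sqrt{31} - 498 + 6243033576\right) = 129843 - \left(6243033078 + 4 \sqrt{31}\right) = -6242903235 - 4 \sqrt{31}$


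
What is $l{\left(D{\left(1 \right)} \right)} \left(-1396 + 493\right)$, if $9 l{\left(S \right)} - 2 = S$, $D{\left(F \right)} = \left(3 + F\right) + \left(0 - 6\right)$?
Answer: $0$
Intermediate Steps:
$D{\left(F \right)} = -3 + F$ ($D{\left(F \right)} = \left(3 + F\right) + \left(0 - 6\right) = \left(3 + F\right) - 6 = -3 + F$)
$l{\left(S \right)} = \frac{2}{9} + \frac{S}{9}$
$l{\left(D{\left(1 \right)} \right)} \left(-1396 + 493\right) = \left(\frac{2}{9} + \frac{-3 + 1}{9}\right) \left(-1396 + 493\right) = \left(\frac{2}{9} + \frac{1}{9} \left(-2\right)\right) \left(-903\right) = \left(\frac{2}{9} - \frac{2}{9}\right) \left(-903\right) = 0 \left(-903\right) = 0$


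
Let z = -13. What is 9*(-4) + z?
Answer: -49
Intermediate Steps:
9*(-4) + z = 9*(-4) - 13 = -36 - 13 = -49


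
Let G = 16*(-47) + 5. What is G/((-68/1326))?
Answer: 29133/2 ≈ 14567.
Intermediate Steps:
G = -747 (G = -752 + 5 = -747)
G/((-68/1326)) = -747/((-68/1326)) = -747/((-68*1/1326)) = -747/(-2/39) = -747*(-39/2) = 29133/2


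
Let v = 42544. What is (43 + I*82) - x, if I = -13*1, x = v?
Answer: -43567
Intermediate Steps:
x = 42544
I = -13
(43 + I*82) - x = (43 - 13*82) - 1*42544 = (43 - 1066) - 42544 = -1023 - 42544 = -43567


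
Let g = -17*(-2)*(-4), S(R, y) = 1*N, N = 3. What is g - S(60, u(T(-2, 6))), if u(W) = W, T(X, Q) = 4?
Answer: -139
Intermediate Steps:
S(R, y) = 3 (S(R, y) = 1*3 = 3)
g = -136 (g = 34*(-4) = -136)
g - S(60, u(T(-2, 6))) = -136 - 1*3 = -136 - 3 = -139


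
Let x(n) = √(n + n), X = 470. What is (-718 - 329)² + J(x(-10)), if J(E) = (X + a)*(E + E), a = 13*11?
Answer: 1096209 + 2452*I*√5 ≈ 1.0962e+6 + 5482.8*I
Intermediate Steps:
x(n) = √2*√n (x(n) = √(2*n) = √2*√n)
a = 143
J(E) = 1226*E (J(E) = (470 + 143)*(E + E) = 613*(2*E) = 1226*E)
(-718 - 329)² + J(x(-10)) = (-718 - 329)² + 1226*(√2*√(-10)) = (-1047)² + 1226*(√2*(I*√10)) = 1096209 + 1226*(2*I*√5) = 1096209 + 2452*I*√5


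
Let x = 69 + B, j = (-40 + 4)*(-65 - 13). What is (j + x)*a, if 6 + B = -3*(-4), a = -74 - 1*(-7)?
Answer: -193161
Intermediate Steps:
a = -67 (a = -74 + 7 = -67)
B = 6 (B = -6 - 3*(-4) = -6 + 12 = 6)
j = 2808 (j = -36*(-78) = 2808)
x = 75 (x = 69 + 6 = 75)
(j + x)*a = (2808 + 75)*(-67) = 2883*(-67) = -193161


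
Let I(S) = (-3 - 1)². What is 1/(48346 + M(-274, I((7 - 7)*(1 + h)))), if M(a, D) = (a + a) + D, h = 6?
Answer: 1/47814 ≈ 2.0914e-5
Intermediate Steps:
I(S) = 16 (I(S) = (-4)² = 16)
M(a, D) = D + 2*a (M(a, D) = 2*a + D = D + 2*a)
1/(48346 + M(-274, I((7 - 7)*(1 + h)))) = 1/(48346 + (16 + 2*(-274))) = 1/(48346 + (16 - 548)) = 1/(48346 - 532) = 1/47814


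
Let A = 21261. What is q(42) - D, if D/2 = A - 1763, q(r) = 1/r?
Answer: -1637831/42 ≈ -38996.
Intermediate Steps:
D = 38996 (D = 2*(21261 - 1763) = 2*19498 = 38996)
q(42) - D = 1/42 - 1*38996 = 1/42 - 38996 = -1637831/42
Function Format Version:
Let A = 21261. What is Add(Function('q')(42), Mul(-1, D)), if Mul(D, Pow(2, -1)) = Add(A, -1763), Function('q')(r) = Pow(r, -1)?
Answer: Rational(-1637831, 42) ≈ -38996.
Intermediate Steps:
D = 38996 (D = Mul(2, Add(21261, -1763)) = Mul(2, 19498) = 38996)
Add(Function('q')(42), Mul(-1, D)) = Add(Pow(42, -1), Mul(-1, 38996)) = Add(Rational(1, 42), -38996) = Rational(-1637831, 42)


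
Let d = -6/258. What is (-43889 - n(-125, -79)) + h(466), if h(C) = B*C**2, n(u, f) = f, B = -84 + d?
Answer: -786468458/43 ≈ -1.8290e+7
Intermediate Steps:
d = -1/43 (d = -6*1/258 = -1/43 ≈ -0.023256)
B = -3613/43 (B = -84 - 1/43 = -3613/43 ≈ -84.023)
h(C) = -3613*C**2/43
(-43889 - n(-125, -79)) + h(466) = (-43889 - 1*(-79)) - 3613/43*466**2 = (-43889 + 79) - 3613/43*217156 = -43810 - 784584628/43 = -786468458/43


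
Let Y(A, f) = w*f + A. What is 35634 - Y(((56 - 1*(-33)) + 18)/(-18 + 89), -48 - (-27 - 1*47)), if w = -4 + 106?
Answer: 2341615/71 ≈ 32981.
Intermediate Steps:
w = 102
Y(A, f) = A + 102*f (Y(A, f) = 102*f + A = A + 102*f)
35634 - Y(((56 - 1*(-33)) + 18)/(-18 + 89), -48 - (-27 - 1*47)) = 35634 - (((56 - 1*(-33)) + 18)/(-18 + 89) + 102*(-48 - (-27 - 1*47))) = 35634 - (((56 + 33) + 18)/71 + 102*(-48 - (-27 - 47))) = 35634 - ((89 + 18)*(1/71) + 102*(-48 - 1*(-74))) = 35634 - (107*(1/71) + 102*(-48 + 74)) = 35634 - (107/71 + 102*26) = 35634 - (107/71 + 2652) = 35634 - 1*188399/71 = 35634 - 188399/71 = 2341615/71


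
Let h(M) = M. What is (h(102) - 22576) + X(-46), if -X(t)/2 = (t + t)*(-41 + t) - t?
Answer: -38574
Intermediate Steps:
X(t) = 2*t - 4*t*(-41 + t) (X(t) = -2*((t + t)*(-41 + t) - t) = -2*((2*t)*(-41 + t) - t) = -2*(2*t*(-41 + t) - t) = -2*(-t + 2*t*(-41 + t)) = 2*t - 4*t*(-41 + t))
(h(102) - 22576) + X(-46) = (102 - 22576) + 2*(-46)*(83 - 2*(-46)) = -22474 + 2*(-46)*(83 + 92) = -22474 + 2*(-46)*175 = -22474 - 16100 = -38574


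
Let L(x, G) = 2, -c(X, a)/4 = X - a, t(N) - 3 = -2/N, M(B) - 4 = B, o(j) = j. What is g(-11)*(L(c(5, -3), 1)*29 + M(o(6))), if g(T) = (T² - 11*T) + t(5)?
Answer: 83164/5 ≈ 16633.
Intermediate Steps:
M(B) = 4 + B
t(N) = 3 - 2/N
c(X, a) = -4*X + 4*a (c(X, a) = -4*(X - a) = -4*X + 4*a)
g(T) = 13/5 + T² - 11*T (g(T) = (T² - 11*T) + (3 - 2/5) = (T² - 11*T) + (3 - 2*⅕) = (T² - 11*T) + (3 - ⅖) = (T² - 11*T) + 13/5 = 13/5 + T² - 11*T)
g(-11)*(L(c(5, -3), 1)*29 + M(o(6))) = (13/5 + (-11)² - 11*(-11))*(2*29 + (4 + 6)) = (13/5 + 121 + 121)*(58 + 10) = (1223/5)*68 = 83164/5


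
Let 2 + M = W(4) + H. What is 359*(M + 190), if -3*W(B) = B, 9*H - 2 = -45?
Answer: 587683/9 ≈ 65298.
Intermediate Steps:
H = -43/9 (H = 2/9 + (⅑)*(-45) = 2/9 - 5 = -43/9 ≈ -4.7778)
W(B) = -B/3
M = -73/9 (M = -2 + (-⅓*4 - 43/9) = -2 + (-4/3 - 43/9) = -2 - 55/9 = -73/9 ≈ -8.1111)
359*(M + 190) = 359*(-73/9 + 190) = 359*(1637/9) = 587683/9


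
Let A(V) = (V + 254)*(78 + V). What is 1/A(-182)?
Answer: -1/7488 ≈ -0.00013355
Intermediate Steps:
A(V) = (78 + V)*(254 + V) (A(V) = (254 + V)*(78 + V) = (78 + V)*(254 + V))
1/A(-182) = 1/(19812 + (-182)**2 + 332*(-182)) = 1/(19812 + 33124 - 60424) = 1/(-7488) = -1/7488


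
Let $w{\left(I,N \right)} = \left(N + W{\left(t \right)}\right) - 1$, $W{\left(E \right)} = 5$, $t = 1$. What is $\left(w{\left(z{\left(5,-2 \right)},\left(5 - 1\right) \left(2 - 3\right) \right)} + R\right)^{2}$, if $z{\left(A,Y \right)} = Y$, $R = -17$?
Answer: $289$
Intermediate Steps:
$w{\left(I,N \right)} = 4 + N$ ($w{\left(I,N \right)} = \left(N + 5\right) - 1 = \left(5 + N\right) - 1 = 4 + N$)
$\left(w{\left(z{\left(5,-2 \right)},\left(5 - 1\right) \left(2 - 3\right) \right)} + R\right)^{2} = \left(\left(4 + \left(5 - 1\right) \left(2 - 3\right)\right) - 17\right)^{2} = \left(\left(4 + 4 \left(-1\right)\right) - 17\right)^{2} = \left(\left(4 - 4\right) - 17\right)^{2} = \left(0 - 17\right)^{2} = \left(-17\right)^{2} = 289$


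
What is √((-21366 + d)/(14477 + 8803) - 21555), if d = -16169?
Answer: I*√29206967817/1164 ≈ 146.82*I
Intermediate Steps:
√((-21366 + d)/(14477 + 8803) - 21555) = √((-21366 - 16169)/(14477 + 8803) - 21555) = √(-37535/23280 - 21555) = √(-37535*1/23280 - 21555) = √(-7507/4656 - 21555) = √(-100367587/4656) = I*√29206967817/1164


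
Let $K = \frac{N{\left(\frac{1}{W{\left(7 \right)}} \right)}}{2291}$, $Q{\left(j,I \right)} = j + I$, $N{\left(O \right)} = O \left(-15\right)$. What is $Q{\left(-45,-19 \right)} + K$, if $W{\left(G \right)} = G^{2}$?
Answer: $- \frac{7184591}{112259} \approx -64.0$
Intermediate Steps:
$N{\left(O \right)} = - 15 O$
$Q{\left(j,I \right)} = I + j$
$K = - \frac{15}{112259}$ ($K = \frac{\left(-15\right) \frac{1}{7^{2}}}{2291} = - \frac{15}{49} \cdot \frac{1}{2291} = \left(-15\right) \frac{1}{49} \cdot \frac{1}{2291} = \left(- \frac{15}{49}\right) \frac{1}{2291} = - \frac{15}{112259} \approx -0.00013362$)
$Q{\left(-45,-19 \right)} + K = \left(-19 - 45\right) - \frac{15}{112259} = -64 - \frac{15}{112259} = - \frac{7184591}{112259}$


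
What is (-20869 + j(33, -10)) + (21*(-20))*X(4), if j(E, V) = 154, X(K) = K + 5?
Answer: -24495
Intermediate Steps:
X(K) = 5 + K
(-20869 + j(33, -10)) + (21*(-20))*X(4) = (-20869 + 154) + (21*(-20))*(5 + 4) = -20715 - 420*9 = -20715 - 3780 = -24495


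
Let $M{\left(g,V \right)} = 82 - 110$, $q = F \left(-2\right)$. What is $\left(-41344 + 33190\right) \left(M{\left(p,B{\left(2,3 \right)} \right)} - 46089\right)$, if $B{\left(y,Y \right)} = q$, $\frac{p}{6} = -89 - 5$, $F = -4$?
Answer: $376038018$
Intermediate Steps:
$p = -564$ ($p = 6 \left(-89 - 5\right) = 6 \left(-94\right) = -564$)
$q = 8$ ($q = \left(-4\right) \left(-2\right) = 8$)
$B{\left(y,Y \right)} = 8$
$M{\left(g,V \right)} = -28$
$\left(-41344 + 33190\right) \left(M{\left(p,B{\left(2,3 \right)} \right)} - 46089\right) = \left(-41344 + 33190\right) \left(-28 - 46089\right) = \left(-8154\right) \left(-46117\right) = 376038018$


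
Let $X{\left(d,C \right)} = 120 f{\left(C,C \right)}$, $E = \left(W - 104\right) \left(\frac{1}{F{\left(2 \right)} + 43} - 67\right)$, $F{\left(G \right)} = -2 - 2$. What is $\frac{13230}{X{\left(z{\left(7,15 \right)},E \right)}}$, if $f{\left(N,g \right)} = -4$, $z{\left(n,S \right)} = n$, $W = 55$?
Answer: $- \frac{441}{16} \approx -27.563$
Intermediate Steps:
$F{\left(G \right)} = -4$
$E = \frac{127988}{39}$ ($E = \left(55 - 104\right) \left(\frac{1}{-4 + 43} - 67\right) = - 49 \left(\frac{1}{39} - 67\right) = \left(-49\right) \left(- \frac{2612}{39}\right) = \frac{127988}{39} \approx 3281.7$)
$X{\left(d,C \right)} = -480$ ($X{\left(d,C \right)} = 120 \left(-4\right) = -480$)
$\frac{13230}{X{\left(z{\left(7,15 \right)},E \right)}} = \frac{13230}{-480} = 13230 \left(- \frac{1}{480}\right) = - \frac{441}{16}$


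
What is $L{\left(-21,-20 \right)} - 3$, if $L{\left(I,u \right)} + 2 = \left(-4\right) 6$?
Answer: $-29$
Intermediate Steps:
$L{\left(I,u \right)} = -26$ ($L{\left(I,u \right)} = -2 - 24 = -26$)
$L{\left(-21,-20 \right)} - 3 = -26 - 3 = -29$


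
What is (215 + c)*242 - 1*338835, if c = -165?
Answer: -326735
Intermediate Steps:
(215 + c)*242 - 1*338835 = (215 - 165)*242 - 1*338835 = 50*242 - 338835 = 12100 - 338835 = -326735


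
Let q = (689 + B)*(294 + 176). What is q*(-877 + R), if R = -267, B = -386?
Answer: -162917040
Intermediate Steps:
q = 142410 (q = (689 - 386)*(294 + 176) = 303*470 = 142410)
q*(-877 + R) = 142410*(-877 - 267) = 142410*(-1144) = -162917040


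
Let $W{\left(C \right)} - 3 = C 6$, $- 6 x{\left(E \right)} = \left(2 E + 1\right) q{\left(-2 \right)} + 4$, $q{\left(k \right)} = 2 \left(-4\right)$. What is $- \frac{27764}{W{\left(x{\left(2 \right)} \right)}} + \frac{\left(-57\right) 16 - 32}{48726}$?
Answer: $- \frac{225477580}{316719} \approx -711.92$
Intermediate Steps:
$q{\left(k \right)} = -8$
$x{\left(E \right)} = \frac{2}{3} + \frac{8 E}{3}$ ($x{\left(E \right)} = - \frac{\left(2 E + 1\right) \left(-8\right) + 4}{6} = - \frac{\left(1 + 2 E\right) \left(-8\right) + 4}{6} = - \frac{\left(-8 - 16 E\right) + 4}{6} = - \frac{-4 - 16 E}{6} = \frac{2}{3} + \frac{8 E}{3}$)
$W{\left(C \right)} = 3 + 6 C$ ($W{\left(C \right)} = 3 + C 6 = 3 + 6 C$)
$- \frac{27764}{W{\left(x{\left(2 \right)} \right)}} + \frac{\left(-57\right) 16 - 32}{48726} = - \frac{27764}{3 + 6 \left(\frac{2}{3} + \frac{8}{3} \cdot 2\right)} + \frac{\left(-57\right) 16 - 32}{48726} = - \frac{27764}{3 + 6 \left(\frac{2}{3} + \frac{16}{3}\right)} + \left(-912 - 32\right) \frac{1}{48726} = - \frac{27764}{3 + 6 \cdot 6} - \frac{472}{24363} = - \frac{27764}{3 + 36} - \frac{472}{24363} = - \frac{27764}{39} - \frac{472}{24363} = - \frac{225477580}{316719}$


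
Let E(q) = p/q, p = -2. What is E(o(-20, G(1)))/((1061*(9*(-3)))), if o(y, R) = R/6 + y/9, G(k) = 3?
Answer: -4/98673 ≈ -4.0538e-5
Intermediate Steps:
o(y, R) = R/6 + y/9 (o(y, R) = R*(1/6) + y*(1/9) = R/6 + y/9)
E(q) = -2/q
E(o(-20, G(1)))/((1061*(9*(-3)))) = (-2/((1/6)*3 + (1/9)*(-20)))/((1061*(9*(-3)))) = (-2/(1/2 - 20/9))/((1061*(-27))) = -2/(-31/18)/(-28647) = -2*(-18/31)*(-1/28647) = (36/31)*(-1/28647) = -4/98673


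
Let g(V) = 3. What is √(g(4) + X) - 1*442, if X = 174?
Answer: -442 + √177 ≈ -428.70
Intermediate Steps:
√(g(4) + X) - 1*442 = √(3 + 174) - 1*442 = √177 - 442 = -442 + √177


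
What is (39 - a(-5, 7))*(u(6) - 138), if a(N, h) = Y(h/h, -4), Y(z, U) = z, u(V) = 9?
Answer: -4902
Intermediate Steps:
a(N, h) = 1 (a(N, h) = h/h = 1)
(39 - a(-5, 7))*(u(6) - 138) = (39 - 1*1)*(9 - 138) = (39 - 1)*(-129) = 38*(-129) = -4902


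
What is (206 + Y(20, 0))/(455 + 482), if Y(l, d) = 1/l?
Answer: 4121/18740 ≈ 0.21990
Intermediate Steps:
(206 + Y(20, 0))/(455 + 482) = (206 + 1/20)/(455 + 482) = (206 + 1/20)/937 = (4121/20)*(1/937) = 4121/18740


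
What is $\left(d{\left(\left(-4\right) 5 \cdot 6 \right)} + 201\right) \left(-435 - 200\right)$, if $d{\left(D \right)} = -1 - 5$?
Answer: $-123825$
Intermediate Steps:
$d{\left(D \right)} = -6$
$\left(d{\left(\left(-4\right) 5 \cdot 6 \right)} + 201\right) \left(-435 - 200\right) = \left(-6 + 201\right) \left(-435 - 200\right) = 195 \left(-635\right) = -123825$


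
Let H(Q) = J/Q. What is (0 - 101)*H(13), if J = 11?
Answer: -1111/13 ≈ -85.462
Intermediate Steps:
H(Q) = 11/Q
(0 - 101)*H(13) = (0 - 101)*(11/13) = -1111/13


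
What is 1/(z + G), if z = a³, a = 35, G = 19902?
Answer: 1/62777 ≈ 1.5929e-5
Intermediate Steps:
z = 42875 (z = 35³ = 42875)
1/(z + G) = 1/(42875 + 19902) = 1/62777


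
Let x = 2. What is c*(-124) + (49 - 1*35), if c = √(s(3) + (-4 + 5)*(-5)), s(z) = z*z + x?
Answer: 14 - 124*√6 ≈ -289.74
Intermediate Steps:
s(z) = 2 + z² (s(z) = z*z + 2 = z² + 2 = 2 + z²)
c = √6 (c = √((2 + 3²) + (-4 + 5)*(-5)) = √((2 + 9) + 1*(-5)) = √(11 - 5) = √6 ≈ 2.4495)
c*(-124) + (49 - 1*35) = √6*(-124) + (49 - 1*35) = -124*√6 + (49 - 35) = -124*√6 + 14 = 14 - 124*√6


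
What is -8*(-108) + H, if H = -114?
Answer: 750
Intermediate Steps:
-8*(-108) + H = -8*(-108) - 114 = 864 - 114 = 750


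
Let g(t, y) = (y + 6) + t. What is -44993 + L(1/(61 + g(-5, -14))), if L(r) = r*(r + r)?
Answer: -51831935/1152 ≈ -44993.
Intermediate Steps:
g(t, y) = 6 + t + y (g(t, y) = (6 + y) + t = 6 + t + y)
L(r) = 2*r² (L(r) = r*(2*r) = 2*r²)
-44993 + L(1/(61 + g(-5, -14))) = -44993 + 2*(1/(61 + (6 - 5 - 14)))² = -44993 + 2*(1/(61 - 13))² = -44993 + 2*(1/48)² = -44993 + 2*(1/2304) = -44993 + 1/1152 = -51831935/1152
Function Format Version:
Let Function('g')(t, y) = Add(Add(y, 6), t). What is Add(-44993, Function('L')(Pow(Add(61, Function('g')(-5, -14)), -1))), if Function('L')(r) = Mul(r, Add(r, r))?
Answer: Rational(-51831935, 1152) ≈ -44993.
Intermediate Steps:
Function('g')(t, y) = Add(6, t, y) (Function('g')(t, y) = Add(Add(6, y), t) = Add(6, t, y))
Function('L')(r) = Mul(2, Pow(r, 2)) (Function('L')(r) = Mul(r, Mul(2, r)) = Mul(2, Pow(r, 2)))
Add(-44993, Function('L')(Pow(Add(61, Function('g')(-5, -14)), -1))) = Add(-44993, Mul(2, Pow(Pow(Add(61, Add(6, -5, -14)), -1), 2))) = Add(-44993, Mul(2, Pow(Pow(Add(61, -13), -1), 2))) = Add(-44993, Mul(2, Pow(Pow(48, -1), 2))) = Add(-44993, Mul(2, Pow(Rational(1, 48), 2))) = Add(-44993, Mul(2, Rational(1, 2304))) = Add(-44993, Rational(1, 1152)) = Rational(-51831935, 1152)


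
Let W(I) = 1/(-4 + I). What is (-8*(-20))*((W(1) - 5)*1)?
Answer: -2560/3 ≈ -853.33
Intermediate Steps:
(-8*(-20))*((W(1) - 5)*1) = (-8*(-20))*((1/(-4 + 1) - 5)*1) = 160*((1/(-3) - 5)*1) = 160*((-⅓ - 5)*1) = 160*(-16/3*1) = 160*(-16/3) = -2560/3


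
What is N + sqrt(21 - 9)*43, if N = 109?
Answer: 109 + 86*sqrt(3) ≈ 257.96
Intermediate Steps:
N + sqrt(21 - 9)*43 = 109 + sqrt(21 - 9)*43 = 109 + sqrt(12)*43 = 109 + (2*sqrt(3))*43 = 109 + 86*sqrt(3)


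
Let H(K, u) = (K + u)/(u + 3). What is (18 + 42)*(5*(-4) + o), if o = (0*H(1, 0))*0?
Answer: -1200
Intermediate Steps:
H(K, u) = (K + u)/(3 + u)
o = 0 (o = (0*((1 + 0)/(3 + 0)))*0 = (0*(1/3))*0 = 0*0 = 0)
(18 + 42)*(5*(-4) + o) = (18 + 42)*(5*(-4) + 0) = 60*(-20 + 0) = 60*(-20) = -1200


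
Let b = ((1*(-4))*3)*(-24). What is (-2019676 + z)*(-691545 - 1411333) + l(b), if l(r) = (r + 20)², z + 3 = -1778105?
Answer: 7986276517216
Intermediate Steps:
z = -1778108 (z = -3 - 1778105 = -1778108)
b = 288 (b = -4*3*(-24) = -12*(-24) = 288)
l(r) = (20 + r)²
(-2019676 + z)*(-691545 - 1411333) + l(b) = (-2019676 - 1778108)*(-691545 - 1411333) + (20 + 288)² = -3797784*(-2102878) + 308² = 7986276422352 + 94864 = 7986276517216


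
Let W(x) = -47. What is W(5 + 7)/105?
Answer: -47/105 ≈ -0.44762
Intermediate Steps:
W(5 + 7)/105 = -47/105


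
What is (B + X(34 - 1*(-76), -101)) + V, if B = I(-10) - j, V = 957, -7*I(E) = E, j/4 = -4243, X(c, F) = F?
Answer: 124806/7 ≈ 17829.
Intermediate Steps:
j = -16972 (j = 4*(-4243) = -16972)
I(E) = -E/7
B = 118814/7 (B = -1/7*(-10) - 1*(-16972) = 10/7 + 16972 = 118814/7 ≈ 16973.)
(B + X(34 - 1*(-76), -101)) + V = (118814/7 - 101) + 957 = 118107/7 + 957 = 124806/7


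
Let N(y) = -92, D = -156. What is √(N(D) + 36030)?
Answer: √35938 ≈ 189.57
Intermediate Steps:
√(N(D) + 36030) = √(-92 + 36030) = √35938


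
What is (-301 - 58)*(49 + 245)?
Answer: -105546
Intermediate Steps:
(-301 - 58)*(49 + 245) = -359*294 = -105546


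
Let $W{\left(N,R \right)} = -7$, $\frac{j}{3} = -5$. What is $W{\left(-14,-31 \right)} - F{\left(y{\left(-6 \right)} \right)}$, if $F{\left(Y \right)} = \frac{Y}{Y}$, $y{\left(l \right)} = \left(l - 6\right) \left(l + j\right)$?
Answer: $-8$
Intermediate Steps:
$j = -15$ ($j = 3 \left(-5\right) = -15$)
$y{\left(l \right)} = \left(-15 + l\right) \left(-6 + l\right)$ ($y{\left(l \right)} = \left(l - 6\right) \left(l - 15\right) = \left(-6 + l\right) \left(-15 + l\right) = \left(-15 + l\right) \left(-6 + l\right)$)
$F{\left(Y \right)} = 1$
$W{\left(-14,-31 \right)} - F{\left(y{\left(-6 \right)} \right)} = -7 - 1 = -8$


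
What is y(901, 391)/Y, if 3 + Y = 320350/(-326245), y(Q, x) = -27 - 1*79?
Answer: 6916394/259817 ≈ 26.620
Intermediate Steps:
y(Q, x) = -106 (y(Q, x) = -27 - 79 = -106)
Y = -259817/65249 (Y = -3 + 320350/(-326245) = -3 + 320350*(-1/326245) = -3 - 64070/65249 = -259817/65249 ≈ -3.9819)
y(901, 391)/Y = -106/(-259817/65249) = -106*(-65249/259817) = 6916394/259817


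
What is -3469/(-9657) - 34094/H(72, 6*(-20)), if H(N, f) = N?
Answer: -18277555/38628 ≈ -473.17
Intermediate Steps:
-3469/(-9657) - 34094/H(72, 6*(-20)) = -3469/(-9657) - 34094/72 = -3469*(-1/9657) - 34094*1/72 = 3469/9657 - 17047/36 = -18277555/38628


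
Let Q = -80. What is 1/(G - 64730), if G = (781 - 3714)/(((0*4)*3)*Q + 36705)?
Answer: -36705/2375917583 ≈ -1.5449e-5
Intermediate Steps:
G = -2933/36705 (G = (781 - 3714)/(((0*4)*3)*(-80) + 36705) = -2933/((0*3)*(-80) + 36705) = -2933/(0*(-80) + 36705) = -2933/(0 + 36705) = -2933/36705 ≈ -0.079907)
1/(G - 64730) = 1/(-2933/36705 - 64730) = 1/(-2375917583/36705) = -36705/2375917583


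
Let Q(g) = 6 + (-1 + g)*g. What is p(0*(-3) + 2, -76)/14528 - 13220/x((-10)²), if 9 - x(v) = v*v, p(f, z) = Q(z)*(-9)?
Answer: -167342671/72574624 ≈ -2.3058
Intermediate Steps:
Q(g) = 6 + g*(-1 + g)
p(f, z) = -54 - 9*z² + 9*z (p(f, z) = (6 + z² - z)*(-9) = -54 - 9*z² + 9*z)
x(v) = 9 - v² (x(v) = 9 - v*v = 9 - v²)
p(0*(-3) + 2, -76)/14528 - 13220/x((-10)²) = (-54 - 9*(-76)² + 9*(-76))/14528 - 13220/(9 - ((-10)²)²) = (-54 - 9*5776 - 684)*(1/14528) - 13220/(9 - 1*100²) = (-54 - 51984 - 684)*(1/14528) - 13220/(9 - 1*10000) = -52722*1/14528 - 13220/(9 - 10000) = -26361/7264 - 13220/(-9991) = -26361/7264 - 13220*(-1/9991) = -26361/7264 + 13220/9991 = -167342671/72574624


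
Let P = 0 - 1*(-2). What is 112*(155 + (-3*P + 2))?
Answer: 16912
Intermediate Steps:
P = 2 (P = 0 + 2 = 2)
112*(155 + (-3*P + 2)) = 112*(155 + (-3*2 + 2)) = 112*(155 + (-6 + 2)) = 112*(155 - 4) = 112*151 = 16912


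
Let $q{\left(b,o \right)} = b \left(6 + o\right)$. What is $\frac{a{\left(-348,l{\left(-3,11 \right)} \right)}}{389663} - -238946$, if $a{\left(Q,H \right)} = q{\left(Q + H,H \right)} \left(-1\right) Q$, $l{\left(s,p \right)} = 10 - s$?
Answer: $\frac{93106200178}{389663} \approx 2.3894 \cdot 10^{5}$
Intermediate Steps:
$a{\left(Q,H \right)} = - Q \left(6 + H\right) \left(H + Q\right)$ ($a{\left(Q,H \right)} = \left(Q + H\right) \left(6 + H\right) \left(-1\right) Q = \left(H + Q\right) \left(6 + H\right) \left(-1\right) Q = \left(6 + H\right) \left(H + Q\right) \left(-1\right) Q = - \left(6 + H\right) \left(H + Q\right) Q = - Q \left(6 + H\right) \left(H + Q\right)$)
$\frac{a{\left(-348,l{\left(-3,11 \right)} \right)}}{389663} - -238946 = \frac{\left(-1\right) \left(-348\right) \left(6 + \left(10 - -3\right)\right) \left(\left(10 - -3\right) - 348\right)}{389663} - -238946 = \left(-1\right) \left(-348\right) \left(6 + \left(10 + 3\right)\right) \left(\left(10 + 3\right) - 348\right) \frac{1}{389663} + 238946 = \left(-1\right) \left(-348\right) \left(6 + 13\right) \left(13 - 348\right) \frac{1}{389663} + 238946 = \left(-1\right) \left(-348\right) 19 \left(-335\right) \frac{1}{389663} + 238946 = \left(-2215020\right) \frac{1}{389663} + 238946 = - \frac{2215020}{389663} + 238946 = \frac{93106200178}{389663}$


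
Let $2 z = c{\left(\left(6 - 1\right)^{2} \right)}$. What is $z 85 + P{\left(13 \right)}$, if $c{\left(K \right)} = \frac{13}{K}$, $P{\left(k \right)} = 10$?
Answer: $\frac{321}{10} \approx 32.1$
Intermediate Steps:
$z = \frac{13}{50}$ ($z = \frac{13 \frac{1}{\left(6 - 1\right)^{2}}}{2} = \frac{13 \frac{1}{5^{2}}}{2} = \frac{13 \cdot \frac{1}{25}}{2} = \frac{1}{2} \cdot \frac{13}{25} = \frac{13}{50} \approx 0.26$)
$z 85 + P{\left(13 \right)} = \frac{13}{50} \cdot 85 + 10 = \frac{221}{10} + 10 = \frac{321}{10}$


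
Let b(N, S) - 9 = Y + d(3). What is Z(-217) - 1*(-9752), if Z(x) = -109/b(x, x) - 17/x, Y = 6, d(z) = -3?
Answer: 25370759/2604 ≈ 9743.0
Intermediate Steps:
b(N, S) = 12 (b(N, S) = 9 + (6 - 3) = 9 + 3 = 12)
Z(x) = -109/12 - 17/x
Z(-217) - 1*(-9752) = (-109/12 - 17/(-217)) - 1*(-9752) = (-109/12 - 17*(-1/217)) + 9752 = (-109/12 + 17/217) + 9752 = -23449/2604 + 9752 = 25370759/2604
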